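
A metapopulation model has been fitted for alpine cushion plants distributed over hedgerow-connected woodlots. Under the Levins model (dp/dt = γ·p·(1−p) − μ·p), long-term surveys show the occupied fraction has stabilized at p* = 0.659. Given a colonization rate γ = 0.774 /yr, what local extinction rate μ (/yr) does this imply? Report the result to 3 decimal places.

At equilibrium γ(1−p*) = μ.
μ = 0.774 × (1 − 0.659) = 0.774 × 0.3410 = 0.2639.

0.264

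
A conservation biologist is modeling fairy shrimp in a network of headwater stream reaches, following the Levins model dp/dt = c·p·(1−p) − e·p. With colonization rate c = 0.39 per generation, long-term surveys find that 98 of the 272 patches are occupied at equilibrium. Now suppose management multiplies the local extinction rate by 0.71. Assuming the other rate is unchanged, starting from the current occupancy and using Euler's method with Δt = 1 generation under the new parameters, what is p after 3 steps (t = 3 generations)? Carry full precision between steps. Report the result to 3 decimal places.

Observed p* = 98/272 = 0.36029.
Balance c(1−p*) = e gives e = 0.39×(1 − 0.36029) = 0.24949.
Starting from p₀ = 0.36029; update p ← p + (dp/dt)·Δt with the new parameters.
step 1: Δp = +0.02607, p = 0.38636
step 2: Δp = +0.02403, p = 0.41039
step 3: Δp = +0.02167, p = 0.43206

0.432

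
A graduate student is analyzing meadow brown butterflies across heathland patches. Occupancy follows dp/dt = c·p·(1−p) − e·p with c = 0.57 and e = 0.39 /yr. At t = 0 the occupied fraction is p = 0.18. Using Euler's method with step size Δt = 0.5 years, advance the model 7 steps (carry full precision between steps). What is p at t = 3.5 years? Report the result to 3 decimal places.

Update rule: p ← p + [c·p·(1−p) − e·p]·Δt with Δt = 0.5.
  1  |  dp/dt·Δt = +0.006966  |  p_1 = 0.186966
  2  |  dp/dt·Δt = +0.006864  |  p_2 = 0.193830
  3  |  dp/dt·Δt = +0.006737  |  p_3 = 0.200568
  4  |  dp/dt·Δt = +0.006586  |  p_4 = 0.207154
  5  |  dp/dt·Δt = +0.006414  |  p_5 = 0.213568
  6  |  dp/dt·Δt = +0.006222  |  p_6 = 0.219790
  7  |  dp/dt·Δt = +0.006013  |  p_7 = 0.225803

0.226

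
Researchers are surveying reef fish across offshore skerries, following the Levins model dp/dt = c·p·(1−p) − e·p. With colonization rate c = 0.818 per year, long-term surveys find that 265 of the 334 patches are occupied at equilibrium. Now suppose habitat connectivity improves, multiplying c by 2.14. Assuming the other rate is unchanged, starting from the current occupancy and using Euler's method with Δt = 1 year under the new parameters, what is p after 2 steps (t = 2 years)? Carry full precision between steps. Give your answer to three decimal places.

Observed p* = 265/334 = 0.79341.
Balance c(1−p*) = e gives e = 0.818×(1 − 0.79341) = 0.16899.
Starting from p₀ = 0.79341; update p ← p + (dp/dt)·Δt with the new parameters.
t = 1: p = 0.79341 + (+0.15285) = 0.94626
t = 2: p = 0.94626 + (-0.07089) = 0.87537

0.875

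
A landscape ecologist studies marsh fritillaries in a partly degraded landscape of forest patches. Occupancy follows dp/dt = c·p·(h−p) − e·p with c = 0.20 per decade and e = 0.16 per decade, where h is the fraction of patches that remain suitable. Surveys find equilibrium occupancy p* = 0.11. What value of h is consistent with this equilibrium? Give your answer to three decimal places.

At equilibrium c(h−p*) = e, so h = p* + e/c.
h = 0.11 + 0.16/0.20 = 0.11 + 0.8000 = 0.9100.

0.910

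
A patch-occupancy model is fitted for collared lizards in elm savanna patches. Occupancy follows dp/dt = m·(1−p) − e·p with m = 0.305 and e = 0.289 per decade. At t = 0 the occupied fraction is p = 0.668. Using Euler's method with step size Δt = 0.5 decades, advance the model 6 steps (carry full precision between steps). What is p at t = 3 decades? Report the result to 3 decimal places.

Update rule: p ← p + [m·(1−p) − e·p]·Δt with Δt = 0.5.
t = 0.5: p = 0.66800 + (-0.04590) = 0.62210
t = 1: p = 0.62210 + (-0.03226) = 0.58984
t = 1.5: p = 0.58984 + (-0.02268) = 0.56716
t = 2: p = 0.56716 + (-0.01595) = 0.55121
t = 2.5: p = 0.55121 + (-0.01121) = 0.54000
t = 3: p = 0.54000 + (-0.00788) = 0.53212

0.532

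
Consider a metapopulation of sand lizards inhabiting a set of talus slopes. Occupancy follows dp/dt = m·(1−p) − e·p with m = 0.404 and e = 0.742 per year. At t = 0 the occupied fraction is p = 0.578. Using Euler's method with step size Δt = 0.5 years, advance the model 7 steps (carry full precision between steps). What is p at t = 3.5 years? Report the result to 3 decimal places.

Update rule: p ← p + [m·(1−p) − e·p]·Δt with Δt = 0.5.
  1  |  dp/dt·Δt = -0.129194  |  p_1 = 0.448806
  2  |  dp/dt·Δt = -0.055166  |  p_2 = 0.393640
  3  |  dp/dt·Δt = -0.023556  |  p_3 = 0.370084
  4  |  dp/dt·Δt = -0.010058  |  p_4 = 0.360026
  5  |  dp/dt·Δt = -0.004295  |  p_5 = 0.355731
  6  |  dp/dt·Δt = -0.001834  |  p_6 = 0.353897
  7  |  dp/dt·Δt = -0.000783  |  p_7 = 0.353114

0.353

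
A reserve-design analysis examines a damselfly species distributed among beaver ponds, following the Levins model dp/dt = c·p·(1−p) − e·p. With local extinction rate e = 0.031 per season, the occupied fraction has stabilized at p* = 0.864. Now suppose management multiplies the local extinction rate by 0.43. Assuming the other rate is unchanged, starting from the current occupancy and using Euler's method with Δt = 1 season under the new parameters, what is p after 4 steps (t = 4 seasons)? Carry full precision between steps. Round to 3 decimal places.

0.910

Balance c(1−p*) = e gives c = e/(1 − 0.86400) = 0.031/0.13600 = 0.22794.
Starting from p₀ = 0.86400; update p ← p + (dp/dt)·Δt with the new parameters.
t = 1: p = 0.86400 + (+0.01527) = 0.87927
t = 2: p = 0.87927 + (+0.01248) = 0.89174
t = 3: p = 0.89174 + (+0.01012) = 0.90186
t = 4: p = 0.90186 + (+0.00815) = 0.91001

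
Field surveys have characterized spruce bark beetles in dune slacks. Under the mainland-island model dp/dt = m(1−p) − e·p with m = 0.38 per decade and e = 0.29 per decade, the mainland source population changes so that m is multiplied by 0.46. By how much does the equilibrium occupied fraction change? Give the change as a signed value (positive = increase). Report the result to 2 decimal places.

Before: p* = 0.38/(0.38+0.29) = 0.5672.
After: m = 0.1748, e = 0.29; p* = 0.1748/0.4648 = 0.3761.
Δp* = 0.3761 − 0.5672 = -0.1911.

-0.19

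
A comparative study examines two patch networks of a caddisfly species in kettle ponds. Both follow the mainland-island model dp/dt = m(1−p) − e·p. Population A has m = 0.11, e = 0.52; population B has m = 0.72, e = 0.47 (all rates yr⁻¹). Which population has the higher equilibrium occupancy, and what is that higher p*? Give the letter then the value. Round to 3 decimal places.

A: p*_A = m/(m+e) = 0.11/0.6300 = 0.1746.
B: p*_B = 0.72/1.1900 = 0.6050.
B is higher at 0.6050.

B, 0.605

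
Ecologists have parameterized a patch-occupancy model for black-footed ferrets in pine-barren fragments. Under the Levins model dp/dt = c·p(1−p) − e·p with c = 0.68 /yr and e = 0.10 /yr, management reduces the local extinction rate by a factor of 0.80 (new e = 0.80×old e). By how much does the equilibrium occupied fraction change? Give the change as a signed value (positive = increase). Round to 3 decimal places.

Before: p* = 1 − 0.10/0.68 = 0.8529.
After the change, c = 0.68, e = 0.08, so p* = 1 − 0.08/0.68 = 0.8824.
Δp* = 0.8824 − 0.8529 = +0.0294.

0.029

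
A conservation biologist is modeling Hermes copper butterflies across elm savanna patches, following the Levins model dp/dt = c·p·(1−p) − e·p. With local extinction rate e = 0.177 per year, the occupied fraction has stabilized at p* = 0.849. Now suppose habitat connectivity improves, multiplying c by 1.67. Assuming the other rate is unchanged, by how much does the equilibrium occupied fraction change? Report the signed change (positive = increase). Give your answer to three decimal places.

0.061

Balance c(1−p*) = e gives c = e/(1 − 0.84900) = 0.177/0.15100 = 1.17219.
New p* = 1 − e/c = 1 − 0.17700/1.95756 = 0.90958.
Δp* = 0.90958 − 0.84900 = +0.06058.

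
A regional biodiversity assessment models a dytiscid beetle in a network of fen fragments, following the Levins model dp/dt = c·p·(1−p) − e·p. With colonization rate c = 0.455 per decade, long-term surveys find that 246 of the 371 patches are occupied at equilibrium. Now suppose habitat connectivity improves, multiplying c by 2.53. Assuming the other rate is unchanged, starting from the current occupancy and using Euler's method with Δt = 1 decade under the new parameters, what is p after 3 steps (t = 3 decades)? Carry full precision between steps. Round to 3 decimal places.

0.867

Observed p* = 246/371 = 0.66307.
Balance c(1−p*) = e gives e = 0.455×(1 − 0.66307) = 0.15330.
Starting from p₀ = 0.66307; update p ← p + (dp/dt)·Δt with the new parameters.
  1  |  dp/dt·Δt = +0.155525  |  p_1 = 0.818598
  2  |  dp/dt·Δt = +0.045448  |  p_2 = 0.864046
  3  |  dp/dt·Δt = +0.002767  |  p_3 = 0.866812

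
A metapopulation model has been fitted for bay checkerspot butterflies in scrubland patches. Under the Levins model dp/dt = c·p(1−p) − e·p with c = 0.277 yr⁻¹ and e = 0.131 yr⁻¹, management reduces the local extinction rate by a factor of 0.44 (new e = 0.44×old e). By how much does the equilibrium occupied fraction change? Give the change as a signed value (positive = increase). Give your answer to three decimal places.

Before: p* = 1 − 0.131/0.277 = 0.5271.
After the change, c = 0.277, e = 0.05764, so p* = 1 − 0.05764/0.277 = 0.7919.
Δp* = 0.7919 − 0.5271 = +0.2648.

0.265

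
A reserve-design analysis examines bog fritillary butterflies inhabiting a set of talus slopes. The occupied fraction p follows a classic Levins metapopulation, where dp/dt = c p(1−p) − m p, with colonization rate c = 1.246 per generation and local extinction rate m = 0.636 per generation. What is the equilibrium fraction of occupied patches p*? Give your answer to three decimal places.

Setting dp/dt = 0 and dividing through by p* gives c·(1−p*) = m.
So p* = 1 − m/c = 1 − 0.636/1.246 = 1 − 0.5104 = 0.4896.

0.490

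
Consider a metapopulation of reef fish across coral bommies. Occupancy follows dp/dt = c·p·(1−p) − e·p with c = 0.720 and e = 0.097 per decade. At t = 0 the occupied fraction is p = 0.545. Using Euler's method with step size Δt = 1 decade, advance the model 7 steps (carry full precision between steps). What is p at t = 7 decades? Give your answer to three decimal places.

Update rule: p ← p + [c·p·(1−p) − e·p]·Δt with Δt = 1.
p: 0.54500 → 0.67068  (Δp = +0.12568)
p: 0.67068 → 0.76465  (Δp = +0.09397)
p: 0.76465 → 0.82005  (Δp = +0.05540)
p: 0.82005 → 0.84675  (Δp = +0.02670)
p: 0.84675 → 0.85805  (Δp = +0.01129)
p: 0.85805 → 0.86251  (Δp = +0.00447)
p: 0.86251 → 0.86423  (Δp = +0.00172)

0.864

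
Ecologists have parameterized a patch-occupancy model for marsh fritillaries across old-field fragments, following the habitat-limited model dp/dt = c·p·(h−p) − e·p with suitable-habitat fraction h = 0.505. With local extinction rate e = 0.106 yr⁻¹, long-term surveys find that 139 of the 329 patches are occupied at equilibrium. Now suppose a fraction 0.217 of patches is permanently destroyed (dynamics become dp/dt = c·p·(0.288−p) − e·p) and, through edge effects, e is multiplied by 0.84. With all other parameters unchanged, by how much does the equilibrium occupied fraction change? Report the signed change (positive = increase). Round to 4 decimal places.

Observed p* = 139/329 = 0.42249.
Balance c(h−p*) = e gives c = e/(0.505 − 0.42249) = 0.106/0.08251 = 1.28469.
New p* = 0.288 − e/c = 0.288 − 0.08904/1.28469 = 0.21869.
Δp* = 0.21869 − 0.42249 = -0.20380.

-0.2038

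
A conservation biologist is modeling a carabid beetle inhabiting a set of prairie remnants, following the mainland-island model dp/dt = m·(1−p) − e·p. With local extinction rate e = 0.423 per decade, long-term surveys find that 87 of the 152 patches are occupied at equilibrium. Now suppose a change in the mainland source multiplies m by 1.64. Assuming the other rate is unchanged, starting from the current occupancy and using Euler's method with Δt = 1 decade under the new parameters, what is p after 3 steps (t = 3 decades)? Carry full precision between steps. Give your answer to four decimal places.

Observed p* = 87/152 = 0.57237.
Balance m(1−p*) = e·p* gives m = e·p*/(1−p*) = 0.423×0.57237/0.42763 = 0.56617.
Starting from p₀ = 0.57237; update p ← p + (dp/dt)·Δt with the new parameters.
  1  |  dp/dt·Δt = +0.154952  |  p_1 = 0.727320
  2  |  dp/dt·Δt = -0.054468  |  p_2 = 0.672852
  3  |  dp/dt·Δt = +0.019147  |  p_3 = 0.691998

0.6920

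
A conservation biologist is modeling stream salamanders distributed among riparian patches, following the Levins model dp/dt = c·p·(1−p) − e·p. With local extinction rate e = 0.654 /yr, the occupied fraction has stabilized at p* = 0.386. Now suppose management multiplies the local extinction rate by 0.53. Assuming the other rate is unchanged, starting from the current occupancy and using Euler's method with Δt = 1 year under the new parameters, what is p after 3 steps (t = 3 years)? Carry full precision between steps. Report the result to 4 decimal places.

Balance c(1−p*) = e gives c = e/(1 − 0.38600) = 0.654/0.61400 = 1.06515.
Starting from p₀ = 0.38600; update p ← p + (dp/dt)·Δt with the new parameters.
p: 0.38600 → 0.50465  (Δp = +0.11865)
p: 0.50465 → 0.59599  (Δp = +0.09134)
p: 0.59599 → 0.64588  (Δp = +0.04989)

0.6459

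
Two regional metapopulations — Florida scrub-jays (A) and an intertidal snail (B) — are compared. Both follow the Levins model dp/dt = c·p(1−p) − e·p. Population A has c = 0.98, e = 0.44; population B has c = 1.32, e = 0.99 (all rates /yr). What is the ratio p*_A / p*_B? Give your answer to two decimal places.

A: p*_A = 1 − 0.44/0.98 = 0.5510.
B: p*_B = 1 − 0.99/1.32 = 0.2500.
p*_A / p*_B = 0.5510/0.2500 = 2.2041.

2.20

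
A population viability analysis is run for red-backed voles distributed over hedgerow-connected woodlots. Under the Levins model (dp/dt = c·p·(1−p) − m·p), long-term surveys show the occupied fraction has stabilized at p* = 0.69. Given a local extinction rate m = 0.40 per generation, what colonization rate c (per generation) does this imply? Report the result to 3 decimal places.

1.290

At equilibrium c(1−p*) = m, so c = m/(1−p*).
c = 0.40/(1 − 0.69) = 0.40/0.3100 = 1.2903.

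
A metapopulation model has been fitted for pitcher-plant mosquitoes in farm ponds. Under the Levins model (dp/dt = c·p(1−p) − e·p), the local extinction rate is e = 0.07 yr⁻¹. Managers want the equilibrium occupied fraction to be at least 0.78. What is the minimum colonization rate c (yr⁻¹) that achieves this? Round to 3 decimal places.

0.318

p* = 1 − e/c ≥ 0.78 requires e/c ≤ 0.2200, i.e. c ≥ e/0.2200.
c_min = 0.07/0.2200 = 0.3182.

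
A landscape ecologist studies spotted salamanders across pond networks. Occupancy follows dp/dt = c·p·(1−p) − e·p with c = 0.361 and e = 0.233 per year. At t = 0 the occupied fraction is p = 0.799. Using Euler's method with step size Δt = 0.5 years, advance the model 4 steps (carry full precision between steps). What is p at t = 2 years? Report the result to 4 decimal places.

0.6101

Update rule: p ← p + [c·p·(1−p) − e·p]·Δt with Δt = 0.5.
t = 0.5: p = 0.79900 + (-0.06410) = 0.73490
t = 1: p = 0.73490 + (-0.05045) = 0.68445
t = 1.5: p = 0.68445 + (-0.04075) = 0.64370
t = 2: p = 0.64370 + (-0.03359) = 0.61011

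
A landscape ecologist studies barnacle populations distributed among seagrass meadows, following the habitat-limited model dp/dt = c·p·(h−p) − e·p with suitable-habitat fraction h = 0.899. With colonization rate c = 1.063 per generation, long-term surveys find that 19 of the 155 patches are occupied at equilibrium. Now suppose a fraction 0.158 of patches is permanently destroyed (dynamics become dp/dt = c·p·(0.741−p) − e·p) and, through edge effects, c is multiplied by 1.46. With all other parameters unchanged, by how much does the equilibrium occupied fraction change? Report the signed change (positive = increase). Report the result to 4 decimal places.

Observed p* = 19/155 = 0.12258.
Balance c(h−p*) = e gives e = 1.063×(0.899 − 0.12258) = 0.82533.
New p* = 0.741 − e/c = 0.741 − 0.82533/1.55198 = 0.20921.
Δp* = 0.20921 − 0.12258 = +0.08663.

0.0866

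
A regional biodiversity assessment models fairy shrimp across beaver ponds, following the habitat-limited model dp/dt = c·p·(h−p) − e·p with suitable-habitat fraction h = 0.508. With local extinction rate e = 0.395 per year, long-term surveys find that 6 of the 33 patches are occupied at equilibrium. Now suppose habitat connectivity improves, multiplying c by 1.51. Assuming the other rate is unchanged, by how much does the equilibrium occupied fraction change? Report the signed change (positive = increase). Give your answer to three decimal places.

Observed p* = 6/33 = 0.18182.
Balance c(h−p*) = e gives c = e/(0.508 − 0.18182) = 0.395/0.32618 = 1.21099.
New p* = 0.508 − e/c = 0.508 − 0.39500/1.82859 = 0.29199.
Δp* = 0.29199 − 0.18182 = +0.11017.

0.110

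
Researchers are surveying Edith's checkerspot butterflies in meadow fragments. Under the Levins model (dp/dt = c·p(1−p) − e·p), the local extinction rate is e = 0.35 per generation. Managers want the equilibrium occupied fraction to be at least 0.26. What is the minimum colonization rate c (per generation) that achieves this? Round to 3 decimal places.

0.473

p* = 1 − e/c ≥ 0.26 requires e/c ≤ 0.7400, i.e. c ≥ e/0.7400.
c_min = 0.35/0.7400 = 0.4730.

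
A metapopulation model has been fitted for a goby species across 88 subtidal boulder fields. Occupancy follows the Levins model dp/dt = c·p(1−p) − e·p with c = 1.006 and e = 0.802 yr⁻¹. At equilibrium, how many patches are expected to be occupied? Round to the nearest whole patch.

p* = 1 − e/c = 1 − 0.802/1.006 = 0.2028.
Expected occupied patches = N × p* = 88 × 0.2028 = 17.84 ≈ 18.

18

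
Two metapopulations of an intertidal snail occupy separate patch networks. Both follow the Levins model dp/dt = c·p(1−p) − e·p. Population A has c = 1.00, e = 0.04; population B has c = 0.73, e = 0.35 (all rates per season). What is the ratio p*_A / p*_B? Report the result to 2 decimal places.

1.84

A: p*_A = 1 − 0.04/1.00 = 0.9600.
B: p*_B = 1 − 0.35/0.73 = 0.5205.
p*_A / p*_B = 0.9600/0.5205 = 1.8442.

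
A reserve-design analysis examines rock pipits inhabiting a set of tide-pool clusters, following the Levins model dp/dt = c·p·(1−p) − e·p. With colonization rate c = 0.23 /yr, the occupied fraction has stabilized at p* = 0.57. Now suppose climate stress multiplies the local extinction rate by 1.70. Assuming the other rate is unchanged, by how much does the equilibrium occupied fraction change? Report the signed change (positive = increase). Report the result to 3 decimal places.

Balance c(1−p*) = e gives e = 0.23×(1 − 0.57000) = 0.09890.
New p* = 1 − e/c = 1 − 0.16813/0.23000 = 0.26900.
Δp* = 0.26900 − 0.57000 = -0.30100.

-0.301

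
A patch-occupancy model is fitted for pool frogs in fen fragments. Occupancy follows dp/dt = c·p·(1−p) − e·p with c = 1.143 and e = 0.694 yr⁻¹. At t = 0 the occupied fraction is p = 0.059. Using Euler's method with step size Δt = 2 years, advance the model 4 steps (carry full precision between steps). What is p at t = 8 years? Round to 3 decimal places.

0.339

Update rule: p ← p + [c·p·(1−p) − e·p]·Δt with Δt = 2.
t = 2: p = 0.05900 + (+0.04502) = 0.10402
t = 4: p = 0.10402 + (+0.06868) = 0.17270
t = 6: p = 0.17270 + (+0.08690) = 0.25961
t = 8: p = 0.25961 + (+0.07906) = 0.33867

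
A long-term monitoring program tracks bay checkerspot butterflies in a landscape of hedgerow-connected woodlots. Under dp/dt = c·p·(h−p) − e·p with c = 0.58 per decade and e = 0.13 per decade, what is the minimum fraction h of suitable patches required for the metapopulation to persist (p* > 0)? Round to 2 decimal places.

0.22

p* = h − e/c is positive only when h > e/c.
h_min = e/c = 0.13/0.58 = 0.2241.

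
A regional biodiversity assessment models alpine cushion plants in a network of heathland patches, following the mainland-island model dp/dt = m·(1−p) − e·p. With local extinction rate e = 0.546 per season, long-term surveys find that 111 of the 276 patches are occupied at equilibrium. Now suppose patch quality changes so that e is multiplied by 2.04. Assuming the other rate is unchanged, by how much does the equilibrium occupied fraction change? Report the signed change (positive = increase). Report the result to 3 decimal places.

Observed p* = 111/276 = 0.40217.
Balance m(1−p*) = e·p* gives m = e·p*/(1−p*) = 0.546×0.40217/0.59783 = 0.36730.
New p* = m/(m+e) = 0.36730/(0.36730+1.11384) = 0.24798.
Δp* = 0.24798 − 0.40217 = -0.15419.

-0.154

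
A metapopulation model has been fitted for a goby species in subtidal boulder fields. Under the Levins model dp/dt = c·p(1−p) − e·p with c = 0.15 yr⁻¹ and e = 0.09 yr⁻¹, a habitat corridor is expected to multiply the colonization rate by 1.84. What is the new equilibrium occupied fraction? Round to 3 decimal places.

Before: p* = 1 − 0.09/0.15 = 0.4000.
After the change, c = 0.276, e = 0.09, so p* = 1 − 0.09/0.276 = 0.6739.

0.674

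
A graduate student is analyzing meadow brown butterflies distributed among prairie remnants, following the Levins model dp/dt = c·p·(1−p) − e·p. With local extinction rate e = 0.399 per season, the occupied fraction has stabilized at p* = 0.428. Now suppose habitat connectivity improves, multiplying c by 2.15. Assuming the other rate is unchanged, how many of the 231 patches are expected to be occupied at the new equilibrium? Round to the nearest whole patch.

Balance c(1−p*) = e gives c = e/(1 − 0.42800) = 0.399/0.57200 = 0.69755.
New p* = 1 − e/c = 1 − 0.39900/1.49973 = 0.73395.
Expected occupied = 231 × 0.73395 = 169.54 ≈ 170.

170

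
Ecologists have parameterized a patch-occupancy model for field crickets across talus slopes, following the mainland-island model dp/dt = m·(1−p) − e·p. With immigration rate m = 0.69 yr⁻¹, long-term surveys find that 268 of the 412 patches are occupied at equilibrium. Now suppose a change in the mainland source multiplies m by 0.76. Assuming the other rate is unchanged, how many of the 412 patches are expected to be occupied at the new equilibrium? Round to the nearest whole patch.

Observed p* = 268/412 = 0.65049.
Balance m(1−p*) = e·p* gives e = m(1−p*)/p* = 0.69×0.34951/0.65049 = 0.37074.
New p* = m/(m+e) = 0.52440/(0.52440+0.37074) = 0.58583.
Expected occupied = 412 × 0.58583 = 241.36 ≈ 241.

241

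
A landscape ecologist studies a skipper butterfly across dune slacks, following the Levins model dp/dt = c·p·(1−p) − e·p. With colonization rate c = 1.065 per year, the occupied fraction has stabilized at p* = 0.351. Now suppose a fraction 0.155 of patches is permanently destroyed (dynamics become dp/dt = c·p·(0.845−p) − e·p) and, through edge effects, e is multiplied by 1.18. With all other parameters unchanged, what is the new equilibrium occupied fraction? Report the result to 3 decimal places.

0.079

Balance c(1−p*) = e gives e = 1.065×(1 − 0.35100) = 0.69118.
New p* = 0.845 − e/c = 0.845 − 0.81559/1.06500 = 0.07919.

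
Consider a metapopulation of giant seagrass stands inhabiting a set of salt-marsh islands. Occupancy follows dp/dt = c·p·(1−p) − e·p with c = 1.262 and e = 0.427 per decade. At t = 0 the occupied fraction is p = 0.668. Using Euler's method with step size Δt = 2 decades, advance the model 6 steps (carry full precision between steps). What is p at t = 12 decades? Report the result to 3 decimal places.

Update rule: p ← p + [c·p·(1−p) − e·p]·Δt with Δt = 2.
t = 2: p = 0.66800 + (-0.01071) = 0.65729
t = 4: p = 0.65729 + (+0.00723) = 0.66452
t = 6: p = 0.66452 + (-0.00482) = 0.65970
t = 8: p = 0.65970 + (+0.00324) = 0.66294
t = 10: p = 0.66294 + (-0.00216) = 0.66078
t = 12: p = 0.66078 + (+0.00145) = 0.66223

0.662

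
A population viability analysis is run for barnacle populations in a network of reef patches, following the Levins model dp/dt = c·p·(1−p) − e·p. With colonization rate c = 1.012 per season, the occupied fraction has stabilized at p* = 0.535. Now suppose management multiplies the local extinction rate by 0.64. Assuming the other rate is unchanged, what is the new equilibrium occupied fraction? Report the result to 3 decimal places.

0.702

Balance c(1−p*) = e gives e = 1.012×(1 − 0.53500) = 0.47058.
New p* = 1 − e/c = 1 − 0.30117/1.01200 = 0.70240.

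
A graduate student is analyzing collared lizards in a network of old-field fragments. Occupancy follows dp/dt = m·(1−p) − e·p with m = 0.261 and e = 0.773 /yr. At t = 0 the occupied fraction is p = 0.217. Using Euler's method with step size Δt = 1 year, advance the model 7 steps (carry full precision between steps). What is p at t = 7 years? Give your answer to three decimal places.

Update rule: p ← p + [m·(1−p) − e·p]·Δt with Δt = 1.
step 1: Δp = +0.03662, p = 0.25362
step 2: Δp = -0.00125, p = 0.25238
step 3: Δp = +0.00004, p = 0.25242
step 4: Δp = -0.00000, p = 0.25242
step 5: Δp = +0.00000, p = 0.25242
step 6: Δp = -0.00000, p = 0.25242
step 7: Δp = +0.00000, p = 0.25242

0.252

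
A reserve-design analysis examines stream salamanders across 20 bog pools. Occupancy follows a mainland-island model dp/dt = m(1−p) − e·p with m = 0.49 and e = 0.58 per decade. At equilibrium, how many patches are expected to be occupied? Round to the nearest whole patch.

9

p* = m/(m+e) = 0.49/1.0700 = 0.4579.
Expected occupied patches = N × p* = 20 × 0.4579 = 9.16 ≈ 9.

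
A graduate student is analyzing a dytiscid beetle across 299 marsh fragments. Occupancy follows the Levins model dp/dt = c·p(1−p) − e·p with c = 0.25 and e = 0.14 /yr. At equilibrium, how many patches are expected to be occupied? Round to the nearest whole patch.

p* = 1 − e/c = 1 − 0.14/0.25 = 0.4400.
Expected occupied patches = N × p* = 299 × 0.4400 = 131.56 ≈ 132.

132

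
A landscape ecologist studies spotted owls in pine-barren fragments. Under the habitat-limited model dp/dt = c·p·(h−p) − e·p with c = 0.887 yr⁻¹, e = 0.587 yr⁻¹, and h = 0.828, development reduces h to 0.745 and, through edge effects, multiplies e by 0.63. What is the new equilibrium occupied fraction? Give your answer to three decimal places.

0.328

Before: p* = h − e/c = 0.828 − 0.587/0.887 = 0.828 − 0.6618 = 0.1662.
After: c = 0.887, e = 0.36981, h = 0.745; p* = 0.745 − 0.36981/0.887 = 0.3281.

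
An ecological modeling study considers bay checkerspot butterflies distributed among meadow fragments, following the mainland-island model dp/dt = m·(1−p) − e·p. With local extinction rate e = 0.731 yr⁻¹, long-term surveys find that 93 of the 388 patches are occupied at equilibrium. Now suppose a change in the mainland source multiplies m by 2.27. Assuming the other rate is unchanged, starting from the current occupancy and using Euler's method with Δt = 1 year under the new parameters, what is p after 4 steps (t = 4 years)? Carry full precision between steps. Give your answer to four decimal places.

Observed p* = 93/388 = 0.23969.
Balance m(1−p*) = e·p* gives m = e·p*/(1−p*) = 0.731×0.23969/0.76031 = 0.23045.
Starting from p₀ = 0.23969; update p ← p + (dp/dt)·Δt with the new parameters.
  1  |  dp/dt·Δt = +0.222522  |  p_1 = 0.462212
  2  |  dp/dt·Δt = -0.056548  |  p_2 = 0.405664
  3  |  dp/dt·Δt = +0.014370  |  p_3 = 0.420035
  4  |  dp/dt·Δt = -0.003652  |  p_4 = 0.416383

0.4164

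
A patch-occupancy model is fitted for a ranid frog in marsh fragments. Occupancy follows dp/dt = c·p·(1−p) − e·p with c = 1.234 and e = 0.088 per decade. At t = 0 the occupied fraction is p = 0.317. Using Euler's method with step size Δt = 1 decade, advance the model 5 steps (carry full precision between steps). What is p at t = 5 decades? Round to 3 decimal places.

Update rule: p ← p + [c·p·(1−p) − e·p]·Δt with Δt = 1.
step 1: Δp = +0.23928, p = 0.55628
step 2: Δp = +0.25564, p = 0.81192
step 3: Δp = +0.11699, p = 0.92891
step 4: Δp = -0.00026, p = 0.92865
step 5: Δp = +0.00004, p = 0.92869

0.929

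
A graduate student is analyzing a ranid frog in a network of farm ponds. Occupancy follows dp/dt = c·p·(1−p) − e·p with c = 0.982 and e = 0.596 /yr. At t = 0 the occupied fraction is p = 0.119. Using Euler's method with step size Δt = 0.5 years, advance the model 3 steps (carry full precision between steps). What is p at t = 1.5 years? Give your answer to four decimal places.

0.1701

Update rule: p ← p + [c·p·(1−p) − e·p]·Δt with Δt = 0.5.
  1  |  dp/dt·Δt = +0.016014  |  p_1 = 0.135014
  2  |  dp/dt·Δt = +0.017107  |  p_2 = 0.152121
  3  |  dp/dt·Δt = +0.017997  |  p_3 = 0.170119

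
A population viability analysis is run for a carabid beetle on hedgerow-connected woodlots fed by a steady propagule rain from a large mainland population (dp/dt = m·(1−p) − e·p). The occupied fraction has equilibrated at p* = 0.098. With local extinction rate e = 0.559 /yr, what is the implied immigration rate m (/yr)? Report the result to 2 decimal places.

0.06

At equilibrium m(1−p*) = e·p*, so m = e·p*/(1−p*).
m = 0.559 × 0.098 / 0.9020 = 0.0548/0.9020 = 0.0607.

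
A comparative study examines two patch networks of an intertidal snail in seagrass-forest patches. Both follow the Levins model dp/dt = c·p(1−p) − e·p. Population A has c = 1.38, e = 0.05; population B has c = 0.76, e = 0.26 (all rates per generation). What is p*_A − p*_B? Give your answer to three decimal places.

A: p*_A = 1 − 0.05/1.38 = 0.9638.
B: p*_B = 1 − 0.26/0.76 = 0.6579.
p*_A − p*_B = 0.9638 − 0.6579 = 0.3059.

0.306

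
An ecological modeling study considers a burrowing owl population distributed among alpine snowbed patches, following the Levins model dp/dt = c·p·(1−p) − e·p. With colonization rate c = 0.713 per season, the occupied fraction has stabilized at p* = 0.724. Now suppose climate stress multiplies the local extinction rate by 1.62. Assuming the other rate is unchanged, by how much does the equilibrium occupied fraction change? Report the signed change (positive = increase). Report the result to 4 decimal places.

Balance c(1−p*) = e gives e = 0.713×(1 − 0.72400) = 0.19679.
New p* = 1 − e/c = 1 − 0.31880/0.71300 = 0.55288.
Δp* = 0.55288 − 0.72400 = -0.17112.

-0.1711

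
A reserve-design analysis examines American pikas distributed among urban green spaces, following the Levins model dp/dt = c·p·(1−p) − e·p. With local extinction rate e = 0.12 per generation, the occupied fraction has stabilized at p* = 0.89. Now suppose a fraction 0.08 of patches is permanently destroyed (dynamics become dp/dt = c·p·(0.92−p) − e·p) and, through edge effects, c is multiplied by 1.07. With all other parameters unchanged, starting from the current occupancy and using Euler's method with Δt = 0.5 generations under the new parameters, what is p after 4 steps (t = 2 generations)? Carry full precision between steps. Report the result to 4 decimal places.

Balance c(1−p*) = e gives c = e/(1 − 0.89000) = 0.12/0.11000 = 1.09091.
Starting from p₀ = 0.89000; update p ← p + (dp/dt)·Δt with the new parameters.
  1  |  dp/dt·Δt = -0.037817  |  p_1 = 0.852183
  2  |  dp/dt·Δt = -0.017401  |  p_2 = 0.834782
  3  |  dp/dt·Δt = -0.008568  |  p_3 = 0.826214
  4  |  dp/dt·Δt = -0.004348  |  p_4 = 0.821866

0.8219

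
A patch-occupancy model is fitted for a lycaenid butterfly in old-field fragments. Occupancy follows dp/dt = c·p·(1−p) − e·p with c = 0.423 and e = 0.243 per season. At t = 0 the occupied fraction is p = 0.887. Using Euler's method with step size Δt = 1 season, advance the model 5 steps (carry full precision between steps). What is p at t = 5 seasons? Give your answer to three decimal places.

0.512

Update rule: p ← p + [c·p·(1−p) − e·p]·Δt with Δt = 1.
p: 0.88700 → 0.71386  (Δp = -0.17314)
p: 0.71386 → 0.62679  (Δp = -0.08706)
p: 0.62679 → 0.57343  (Δp = -0.05336)
p: 0.57343 → 0.53756  (Δp = -0.03588)
p: 0.53756 → 0.51208  (Δp = -0.02547)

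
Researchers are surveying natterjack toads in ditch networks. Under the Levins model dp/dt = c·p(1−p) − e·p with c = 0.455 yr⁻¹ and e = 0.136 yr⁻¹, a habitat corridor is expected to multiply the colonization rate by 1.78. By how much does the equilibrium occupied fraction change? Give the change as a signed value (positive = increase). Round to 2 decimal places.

Before: p* = 1 − 0.136/0.455 = 0.7011.
After the change, c = 0.8099, e = 0.136, so p* = 1 − 0.136/0.8099 = 0.8321.
Δp* = 0.8321 − 0.7011 = +0.1310.

0.13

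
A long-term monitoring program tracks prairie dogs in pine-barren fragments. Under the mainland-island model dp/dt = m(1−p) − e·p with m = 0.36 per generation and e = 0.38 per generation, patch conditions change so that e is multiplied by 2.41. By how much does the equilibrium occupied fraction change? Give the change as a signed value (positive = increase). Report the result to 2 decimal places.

-0.20

Before: p* = 0.36/(0.36+0.38) = 0.4865.
After: m = 0.36, e = 0.9158; p* = 0.36/1.2758 = 0.2822.
Δp* = 0.2822 − 0.4865 = -0.2043.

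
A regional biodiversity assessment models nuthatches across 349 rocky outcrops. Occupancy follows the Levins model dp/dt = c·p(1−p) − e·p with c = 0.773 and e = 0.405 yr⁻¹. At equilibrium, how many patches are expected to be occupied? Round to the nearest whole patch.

166

p* = 1 − e/c = 1 − 0.405/0.773 = 0.4761.
Expected occupied patches = N × p* = 349 × 0.4761 = 166.15 ≈ 166.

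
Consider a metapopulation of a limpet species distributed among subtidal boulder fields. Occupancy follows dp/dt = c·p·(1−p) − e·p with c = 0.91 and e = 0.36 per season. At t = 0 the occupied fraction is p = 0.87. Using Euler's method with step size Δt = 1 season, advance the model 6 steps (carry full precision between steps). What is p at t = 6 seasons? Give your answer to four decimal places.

0.6052

Update rule: p ← p + [c·p·(1−p) − e·p]·Δt with Δt = 1.
t = 1: p = 0.87000 + (-0.21028) = 0.65972
t = 2: p = 0.65972 + (-0.03321) = 0.62651
t = 3: p = 0.62651 + (-0.01261) = 0.61390
t = 4: p = 0.61390 + (-0.00531) = 0.60859
t = 5: p = 0.60859 + (-0.00232) = 0.60627
t = 6: p = 0.60627 + (-0.00103) = 0.60523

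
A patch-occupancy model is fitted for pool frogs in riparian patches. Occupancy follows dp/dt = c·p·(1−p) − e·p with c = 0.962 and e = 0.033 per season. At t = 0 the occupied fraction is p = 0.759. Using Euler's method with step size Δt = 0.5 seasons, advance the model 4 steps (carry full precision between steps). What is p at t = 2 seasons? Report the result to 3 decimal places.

0.941

Update rule: p ← p + [c·p·(1−p) − e·p]·Δt with Δt = 0.5.
  1  |  dp/dt·Δt = +0.075461  |  p_1 = 0.834461
  2  |  dp/dt·Δt = +0.052675  |  p_2 = 0.887135
  3  |  dp/dt·Δt = +0.033523  |  p_3 = 0.920658
  4  |  dp/dt·Δt = +0.019945  |  p_4 = 0.940603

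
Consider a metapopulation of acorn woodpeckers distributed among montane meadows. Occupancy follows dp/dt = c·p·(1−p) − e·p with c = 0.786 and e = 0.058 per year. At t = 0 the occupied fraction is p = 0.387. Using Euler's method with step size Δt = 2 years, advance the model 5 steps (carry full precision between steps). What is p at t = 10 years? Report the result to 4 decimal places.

Update rule: p ← p + [c·p·(1−p) − e·p]·Δt with Δt = 2.
step 1: Δp = +0.32804, p = 0.71504
step 2: Δp = +0.23737, p = 0.95240
step 3: Δp = -0.03922, p = 0.91319
step 4: Δp = +0.01869, p = 0.93188
step 5: Δp = -0.00831, p = 0.92357

0.9236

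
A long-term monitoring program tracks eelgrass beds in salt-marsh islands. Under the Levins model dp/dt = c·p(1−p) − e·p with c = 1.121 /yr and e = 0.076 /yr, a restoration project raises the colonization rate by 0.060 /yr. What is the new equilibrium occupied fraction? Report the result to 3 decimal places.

Before: p* = 1 − 0.076/1.121 = 0.9322.
After the change, c = 1.181, e = 0.076, so p* = 1 − 0.076/1.181 = 0.9356.

0.936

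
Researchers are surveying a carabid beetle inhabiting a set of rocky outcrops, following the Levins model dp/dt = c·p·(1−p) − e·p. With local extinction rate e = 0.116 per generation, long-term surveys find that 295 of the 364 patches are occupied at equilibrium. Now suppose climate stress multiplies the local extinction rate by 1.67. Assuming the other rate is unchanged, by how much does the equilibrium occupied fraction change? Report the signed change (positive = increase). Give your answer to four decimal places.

Observed p* = 295/364 = 0.81044.
Balance c(1−p*) = e gives c = e/(1 − 0.81044) = 0.116/0.18956 = 0.61194.
New p* = 1 − e/c = 1 − 0.19372/0.61194 = 0.68343.
Δp* = 0.68343 − 0.81044 = -0.12701.

-0.1270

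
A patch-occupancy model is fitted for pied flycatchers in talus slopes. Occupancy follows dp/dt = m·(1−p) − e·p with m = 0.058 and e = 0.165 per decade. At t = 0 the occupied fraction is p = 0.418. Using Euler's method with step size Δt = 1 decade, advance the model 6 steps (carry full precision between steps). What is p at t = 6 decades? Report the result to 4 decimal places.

0.2948

Update rule: p ← p + [m·(1−p) − e·p]·Δt with Δt = 1.
  1  |  dp/dt·Δt = -0.035214  |  p_1 = 0.382786
  2  |  dp/dt·Δt = -0.027361  |  p_2 = 0.355425
  3  |  dp/dt·Δt = -0.021260  |  p_3 = 0.334165
  4  |  dp/dt·Δt = -0.016519  |  p_4 = 0.317646
  5  |  dp/dt·Δt = -0.012835  |  p_5 = 0.304811
  6  |  dp/dt·Δt = -0.009973  |  p_6 = 0.294838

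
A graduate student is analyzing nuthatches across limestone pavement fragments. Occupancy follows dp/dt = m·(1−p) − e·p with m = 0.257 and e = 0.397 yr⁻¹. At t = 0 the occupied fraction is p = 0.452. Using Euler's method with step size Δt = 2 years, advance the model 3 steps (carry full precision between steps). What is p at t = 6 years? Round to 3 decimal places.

Update rule: p ← p + [m·(1−p) − e·p]·Δt with Δt = 2.
t = 2: p = 0.45200 + (-0.07722) = 0.37478
t = 4: p = 0.37478 + (+0.02378) = 0.39857
t = 6: p = 0.39857 + (-0.00733) = 0.39124

0.391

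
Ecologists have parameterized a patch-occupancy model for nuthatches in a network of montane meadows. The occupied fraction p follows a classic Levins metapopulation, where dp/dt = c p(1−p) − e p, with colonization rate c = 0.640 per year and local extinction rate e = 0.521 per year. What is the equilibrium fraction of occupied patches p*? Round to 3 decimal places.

At equilibrium, colonization balances extinction: c·p*·(1−p*) = e·p*.
So p* = 1 − e/c = 1 − 0.521/0.640 = 1 − 0.8141 = 0.1859.

0.186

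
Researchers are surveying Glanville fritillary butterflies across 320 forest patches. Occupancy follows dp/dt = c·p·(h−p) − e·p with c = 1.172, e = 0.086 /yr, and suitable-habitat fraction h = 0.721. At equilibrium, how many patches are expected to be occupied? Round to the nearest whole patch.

207

p* = h − e/c = 0.721 − 0.0734 = 0.6476.
Expected occupied patches = N × p* = 320 × 0.6476 = 207.24 ≈ 207.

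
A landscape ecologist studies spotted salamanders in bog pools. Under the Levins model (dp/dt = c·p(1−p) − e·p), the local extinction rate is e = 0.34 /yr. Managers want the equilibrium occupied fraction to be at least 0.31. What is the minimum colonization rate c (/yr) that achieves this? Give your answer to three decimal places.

0.493

p* = 1 − e/c ≥ 0.31 requires e/c ≤ 0.6900, i.e. c ≥ e/0.6900.
c_min = 0.34/0.6900 = 0.4928.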